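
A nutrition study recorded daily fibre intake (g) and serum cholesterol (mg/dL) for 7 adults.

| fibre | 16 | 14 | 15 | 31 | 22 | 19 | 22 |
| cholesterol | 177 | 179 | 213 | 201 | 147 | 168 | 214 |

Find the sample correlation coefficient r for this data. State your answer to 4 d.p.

n = 7, Σx = 139, Σy = 1299, Σx² = 2967, Σy² = 244769, Σxy = 25898
nΣxy − ΣxΣy = 181286 − 180561 = 725
nΣx² − (Σx)² = 20769 − 19321 = 1448; nΣy² − (Σy)² = 1713383 − 1687401 = 25982
r = 725 / √(1448 × 25982) = 725 / 6133.6723 ≈ 0.1182

0.1182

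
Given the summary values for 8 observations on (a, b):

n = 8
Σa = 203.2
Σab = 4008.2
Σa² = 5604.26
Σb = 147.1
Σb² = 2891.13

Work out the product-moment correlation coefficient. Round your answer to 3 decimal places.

r = (nΣab − ΣaΣb) / √[(nΣa² − (Σa)²)(nΣb² − (Σb)²)]
Numerator: 8×4008.2 − 203.2×147.1 = 2174.88
Denominator: √[(44834.08 − 41290.24)(23129.04 − 21638.41)] = √[3543.84 × 1490.63] = 2298.3808
r = 2174.88 / 2298.3808 ≈ 0.946

0.946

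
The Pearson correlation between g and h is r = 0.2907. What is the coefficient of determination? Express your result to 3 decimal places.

0.085

r² = (0.2907)² = 0.085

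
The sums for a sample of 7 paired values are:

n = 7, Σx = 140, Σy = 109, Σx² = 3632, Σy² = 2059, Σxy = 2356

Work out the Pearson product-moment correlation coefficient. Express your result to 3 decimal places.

r = (nΣxy − ΣxΣy) / √[(nΣx² − (Σx)²)(nΣy² − (Σy)²)]
Numerator: 7×2356 − 140×109 = 1232
Denominator: √[(25424 − 19600)(14413 − 11881)] = √[5824 × 2532] = 3840.1000
r = 1232 / 3840.1000 ≈ 0.321

0.321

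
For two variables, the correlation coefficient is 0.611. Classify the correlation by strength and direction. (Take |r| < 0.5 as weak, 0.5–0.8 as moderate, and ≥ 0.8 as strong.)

moderate positive

r = 0.611 > 0 so the relationship is positive.
|r| = 0.611, which falls in the moderate range.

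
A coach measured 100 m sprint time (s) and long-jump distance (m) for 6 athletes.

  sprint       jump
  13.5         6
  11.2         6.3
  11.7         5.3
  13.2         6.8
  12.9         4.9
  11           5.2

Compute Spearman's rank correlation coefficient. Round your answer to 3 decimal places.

0.314

Rank sprint: 6, 2, 3, 5, 4, 1
Rank jump: 4, 5, 3, 6, 1, 2
d = rank(sprint) − rank(jump): 2, -3, 0, -1, 3, -1; Σd² = 24
ρ = 1 − 6Σd² / [n(n²−1)] = 1 − 6×24 / (6×35) = 1 − 144/210 ≈ 0.314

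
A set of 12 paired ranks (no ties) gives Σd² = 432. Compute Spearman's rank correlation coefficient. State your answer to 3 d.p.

-0.510

ρ = 1 − 6Σd² / [n(n²−1)] = 1 − 6×432 / (12×143)
  = 1 − 2592/1716 = 1 − 1.5105 ≈ -0.510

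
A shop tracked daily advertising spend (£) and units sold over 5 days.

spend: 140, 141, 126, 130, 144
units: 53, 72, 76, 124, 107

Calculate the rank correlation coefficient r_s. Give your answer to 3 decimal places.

-0.100

Rank spend: 3, 4, 1, 2, 5
Rank units: 1, 2, 3, 5, 4
d = rank(spend) − rank(units): 2, 2, -2, -3, 1; Σd² = 22
ρ = 1 − 6Σd² / [n(n²−1)] = 1 − 6×22 / (5×24) = 1 − 132/120 ≈ -0.100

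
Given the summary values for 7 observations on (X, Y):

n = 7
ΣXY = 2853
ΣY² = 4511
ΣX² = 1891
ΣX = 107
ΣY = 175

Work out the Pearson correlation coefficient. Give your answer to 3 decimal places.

0.955

r = (nΣXY − ΣXΣY) / √[(nΣX² − (ΣX)²)(nΣY² − (ΣY)²)]
Numerator: 7×2853 − 107×175 = 1246
Denominator: √[(13237 − 11449)(31577 − 30625)] = √[1788 × 952] = 1304.6747
r = 1246 / 1304.6747 ≈ 0.955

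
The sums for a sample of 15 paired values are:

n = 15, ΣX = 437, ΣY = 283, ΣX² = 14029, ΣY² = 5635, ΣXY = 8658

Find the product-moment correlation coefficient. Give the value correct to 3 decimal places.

0.667

r = (nΣXY − ΣXΣY) / √[(nΣX² − (ΣX)²)(nΣY² − (ΣY)²)]
Numerator: 15×8658 − 437×283 = 6199
Denominator: √[(210435 − 190969)(84525 − 80089)] = √[19466 × 4436] = 9292.5333
r = 6199 / 9292.5333 ≈ 0.667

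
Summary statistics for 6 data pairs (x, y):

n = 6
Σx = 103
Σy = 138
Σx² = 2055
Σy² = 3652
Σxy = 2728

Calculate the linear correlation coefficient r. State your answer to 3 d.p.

r = (nΣxy − ΣxΣy) / √[(nΣx² − (Σx)²)(nΣy² − (Σy)²)]
Numerator: 6×2728 − 103×138 = 2154
Denominator: √[(12330 − 10609)(21912 − 19044)] = √[1721 × 2868] = 2221.6723
r = 2154 / 2221.6723 ≈ 0.970

0.970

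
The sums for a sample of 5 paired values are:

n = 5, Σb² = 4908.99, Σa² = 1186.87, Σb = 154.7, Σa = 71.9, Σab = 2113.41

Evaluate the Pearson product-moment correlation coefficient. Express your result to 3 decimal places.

-0.812

r = (nΣab − ΣaΣb) / √[(nΣa² − (Σa)²)(nΣb² − (Σb)²)]
Numerator: 5×2113.41 − 71.9×154.7 = -555.88
Denominator: √[(5934.35 − 5169.61)(24544.95 − 23932.09)] = √[764.74 × 612.86] = 684.6010
r = -555.88 / 684.6010 ≈ -0.812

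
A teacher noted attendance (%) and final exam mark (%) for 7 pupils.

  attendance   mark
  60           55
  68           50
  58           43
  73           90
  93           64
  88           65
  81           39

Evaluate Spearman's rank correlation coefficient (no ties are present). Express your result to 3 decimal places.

0.393

Rank attendance: 2, 3, 1, 4, 7, 6, 5
Rank mark: 4, 3, 2, 7, 5, 6, 1
d = rank(attendance) − rank(mark): -2, 0, -1, -3, 2, 0, 4; Σd² = 34
ρ = 1 − 6Σd² / [n(n²−1)] = 1 − 6×34 / (7×48) = 1 − 204/336 ≈ 0.393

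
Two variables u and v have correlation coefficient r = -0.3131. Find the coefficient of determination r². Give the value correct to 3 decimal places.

r² = (-0.3131)² = 0.098

0.098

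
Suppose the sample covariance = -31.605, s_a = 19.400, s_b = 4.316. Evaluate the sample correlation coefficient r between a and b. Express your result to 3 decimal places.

r = Cov(a,b) / (s_a · s_b) = -31.605 / (19.400 × 4.316)
  = -31.605 / 83.7304 ≈ -0.377

-0.377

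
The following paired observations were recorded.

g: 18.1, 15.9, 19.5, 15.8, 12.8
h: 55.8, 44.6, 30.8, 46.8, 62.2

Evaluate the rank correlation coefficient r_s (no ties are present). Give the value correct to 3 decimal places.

Rank g: 4, 3, 5, 2, 1
Rank h: 4, 2, 1, 3, 5
d = rank(g) − rank(h): 0, 1, 4, -1, -4; Σd² = 34
ρ = 1 − 6Σd² / [n(n²−1)] = 1 − 6×34 / (5×24) = 1 − 204/120 ≈ -0.700

-0.700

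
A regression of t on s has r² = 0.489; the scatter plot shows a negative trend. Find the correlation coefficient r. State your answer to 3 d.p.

|r| = √0.489 = 0.699
The association is negative, so r = −0.699.

-0.699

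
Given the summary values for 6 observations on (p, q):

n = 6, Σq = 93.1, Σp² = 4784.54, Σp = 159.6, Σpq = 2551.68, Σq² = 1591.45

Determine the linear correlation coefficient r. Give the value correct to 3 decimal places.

0.267

r = (nΣpq − ΣpΣq) / √[(nΣp² − (Σp)²)(nΣq² − (Σq)²)]
Numerator: 6×2551.68 − 159.6×93.1 = 451.32
Denominator: √[(28707.24 − 25472.16)(9548.7 − 8667.61)] = √[3235.08 × 881.09] = 1688.3118
r = 451.32 / 1688.3118 ≈ 0.267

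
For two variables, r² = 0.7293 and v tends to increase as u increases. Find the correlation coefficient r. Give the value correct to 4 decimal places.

|r| = √0.7293 = 0.8540
The association is positive, so r = 0.8540.

0.8540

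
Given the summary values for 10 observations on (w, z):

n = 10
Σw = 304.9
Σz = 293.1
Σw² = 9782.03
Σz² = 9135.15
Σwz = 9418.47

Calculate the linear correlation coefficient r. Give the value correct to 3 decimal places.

r = (nΣwz − ΣwΣz) / √[(nΣw² − (Σw)²)(nΣz² − (Σz)²)]
Numerator: 10×9418.47 − 304.9×293.1 = 4818.51
Denominator: √[(97820.3 − 92964.01)(91351.5 − 85907.61)] = √[4856.29 × 5443.89] = 5141.7029
r = 4818.51 / 5141.7029 ≈ 0.937

0.937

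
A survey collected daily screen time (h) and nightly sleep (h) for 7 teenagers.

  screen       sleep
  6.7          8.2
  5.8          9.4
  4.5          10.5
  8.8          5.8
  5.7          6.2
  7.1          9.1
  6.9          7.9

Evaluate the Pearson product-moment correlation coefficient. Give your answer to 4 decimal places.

-0.6472

n = 7, Σx = 45.5, Σy = 57.1, Σx² = 306.73, Σy² = 483.15, Σxy = 362.21
nΣxy − ΣxΣy = 2535.47 − 2598.05 = -62.58
nΣx² − (Σx)² = 2147.11 − 2070.25 = 76.86; nΣy² − (Σy)² = 3382.05 − 3260.41 = 121.64
r = -62.58 / √(76.86 × 121.64) = -62.58 / 96.6915 ≈ -0.6472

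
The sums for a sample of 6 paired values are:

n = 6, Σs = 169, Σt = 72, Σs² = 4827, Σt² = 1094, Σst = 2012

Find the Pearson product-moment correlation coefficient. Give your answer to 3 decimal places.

-0.129

r = (nΣst − ΣsΣt) / √[(nΣs² − (Σs)²)(nΣt² − (Σt)²)]
Numerator: 6×2012 − 169×72 = -96
Denominator: √[(28962 − 28561)(6564 − 5184)] = √[401 × 1380] = 743.8952
r = -96 / 743.8952 ≈ -0.129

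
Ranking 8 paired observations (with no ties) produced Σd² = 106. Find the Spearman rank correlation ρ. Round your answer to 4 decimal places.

-0.2619

ρ = 1 − 6Σd² / [n(n²−1)] = 1 − 6×106 / (8×63)
  = 1 − 636/504 = 1 − 1.26190 ≈ -0.2619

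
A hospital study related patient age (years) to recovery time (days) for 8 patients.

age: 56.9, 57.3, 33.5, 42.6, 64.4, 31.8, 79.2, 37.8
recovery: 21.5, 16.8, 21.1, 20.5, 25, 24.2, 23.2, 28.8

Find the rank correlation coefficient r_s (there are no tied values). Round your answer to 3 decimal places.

-0.071

Rank age: 5, 6, 2, 4, 7, 1, 8, 3
Rank recovery: 4, 1, 3, 2, 7, 6, 5, 8
d = rank(age) − rank(recovery): 1, 5, -1, 2, 0, -5, 3, -5; Σd² = 90
ρ = 1 − 6Σd² / [n(n²−1)] = 1 − 6×90 / (8×63) = 1 − 540/504 ≈ -0.071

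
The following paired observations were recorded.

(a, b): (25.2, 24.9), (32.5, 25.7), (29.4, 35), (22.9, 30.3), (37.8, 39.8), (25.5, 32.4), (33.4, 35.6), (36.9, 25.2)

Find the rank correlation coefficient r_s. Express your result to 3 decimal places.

Rank a: 2, 5, 4, 1, 8, 3, 6, 7
Rank b: 1, 3, 6, 4, 8, 5, 7, 2
d = rank(a) − rank(b): 1, 2, -2, -3, 0, -2, -1, 5; Σd² = 48
ρ = 1 − 6Σd² / [n(n²−1)] = 1 − 6×48 / (8×63) = 1 − 288/504 ≈ 0.429

0.429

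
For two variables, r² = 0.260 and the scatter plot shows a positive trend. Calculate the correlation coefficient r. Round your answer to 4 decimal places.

|r| = √0.260 = 0.5099
The association is positive, so r = 0.5099.

0.5099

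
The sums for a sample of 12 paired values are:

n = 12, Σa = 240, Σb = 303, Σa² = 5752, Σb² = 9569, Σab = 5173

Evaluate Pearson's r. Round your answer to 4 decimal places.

-0.6564

r = (nΣab − ΣaΣb) / √[(nΣa² − (Σa)²)(nΣb² − (Σb)²)]
Numerator: 12×5173 − 240×303 = -10644
Denominator: √[(69024 − 57600)(114828 − 91809)] = √[11424 × 23019] = 16216.3207
r = -10644 / 16216.3207 ≈ -0.6564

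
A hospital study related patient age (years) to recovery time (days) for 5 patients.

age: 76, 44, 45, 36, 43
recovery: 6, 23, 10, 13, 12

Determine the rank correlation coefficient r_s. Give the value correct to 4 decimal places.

Rank age: 5, 3, 4, 1, 2
Rank recovery: 1, 5, 2, 4, 3
d = rank(age) − rank(recovery): 4, -2, 2, -3, -1; Σd² = 34
ρ = 1 − 6Σd² / [n(n²−1)] = 1 − 6×34 / (5×24) = 1 − 204/120 ≈ -0.7000

-0.7000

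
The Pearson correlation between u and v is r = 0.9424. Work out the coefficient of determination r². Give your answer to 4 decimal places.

r² = (0.9424)² = 0.8881

0.8881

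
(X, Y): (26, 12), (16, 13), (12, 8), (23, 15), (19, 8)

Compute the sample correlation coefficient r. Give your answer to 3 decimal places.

0.548

n = 5, ΣX = 96, ΣY = 56, ΣX² = 1966, ΣY² = 666, ΣXY = 1113
nΣXY − ΣXΣY = 5565 − 5376 = 189
nΣX² − (ΣX)² = 9830 − 9216 = 614; nΣY² − (ΣY)² = 3330 − 3136 = 194
r = 189 / √(614 × 194) = 189 / 345.1319 ≈ 0.548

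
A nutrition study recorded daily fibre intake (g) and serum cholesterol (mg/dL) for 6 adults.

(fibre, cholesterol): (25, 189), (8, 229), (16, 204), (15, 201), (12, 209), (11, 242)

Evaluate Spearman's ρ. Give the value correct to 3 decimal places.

-0.886

Rank fibre: 6, 1, 5, 4, 3, 2
Rank cholesterol: 1, 5, 3, 2, 4, 6
d = rank(fibre) − rank(cholesterol): 5, -4, 2, 2, -1, -4; Σd² = 66
ρ = 1 − 6Σd² / [n(n²−1)] = 1 − 6×66 / (6×35) = 1 − 396/210 ≈ -0.886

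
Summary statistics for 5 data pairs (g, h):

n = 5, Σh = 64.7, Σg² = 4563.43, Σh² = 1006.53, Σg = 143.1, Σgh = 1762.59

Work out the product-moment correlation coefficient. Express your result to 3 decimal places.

-0.317

r = (nΣgh − ΣgΣh) / √[(nΣg² − (Σg)²)(nΣh² − (Σh)²)]
Numerator: 5×1762.59 − 143.1×64.7 = -445.62
Denominator: √[(22817.15 − 20477.61)(5032.65 − 4186.09)] = √[2339.54 × 846.56] = 1407.3241
r = -445.62 / 1407.3241 ≈ -0.317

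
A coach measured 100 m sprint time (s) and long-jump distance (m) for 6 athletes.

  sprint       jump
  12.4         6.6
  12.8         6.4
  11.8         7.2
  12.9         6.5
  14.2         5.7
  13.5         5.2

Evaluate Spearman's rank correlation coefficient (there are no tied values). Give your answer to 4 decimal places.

-0.8857

Rank sprint: 2, 3, 1, 4, 6, 5
Rank jump: 5, 3, 6, 4, 2, 1
d = rank(sprint) − rank(jump): -3, 0, -5, 0, 4, 4; Σd² = 66
ρ = 1 − 6Σd² / [n(n²−1)] = 1 − 6×66 / (6×35) = 1 − 396/210 ≈ -0.8857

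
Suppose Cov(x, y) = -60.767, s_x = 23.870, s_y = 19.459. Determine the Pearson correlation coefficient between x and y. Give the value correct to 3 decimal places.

-0.131

r = Cov(x,y) / (s_x · s_y) = -60.767 / (23.870 × 19.459)
  = -60.767 / 464.4863 ≈ -0.131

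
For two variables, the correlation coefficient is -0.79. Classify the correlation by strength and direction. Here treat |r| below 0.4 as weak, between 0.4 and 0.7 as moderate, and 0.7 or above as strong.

strong negative

r = -0.79 < 0 so the relationship is negative.
|r| = 0.79, which falls in the strong range.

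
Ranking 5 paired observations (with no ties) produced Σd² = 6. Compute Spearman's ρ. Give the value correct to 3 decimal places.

ρ = 1 − 6Σd² / [n(n²−1)] = 1 − 6×6 / (5×24)
  = 1 − 36/120 = 1 − 0.3000 ≈ 0.700

0.700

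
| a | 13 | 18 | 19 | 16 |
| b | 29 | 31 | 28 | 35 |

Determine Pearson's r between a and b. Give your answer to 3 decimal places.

n = 4, Σa = 66, Σb = 123, Σa² = 1110, Σb² = 3811, Σab = 2027
nΣab − ΣaΣb = 8108 − 8118 = -10
nΣa² − (Σa)² = 4440 − 4356 = 84; nΣb² − (Σb)² = 15244 − 15129 = 115
r = -10 / √(84 × 115) = -10 / 98.2853 ≈ -0.102

-0.102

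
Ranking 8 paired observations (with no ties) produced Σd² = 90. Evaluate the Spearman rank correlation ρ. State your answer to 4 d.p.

-0.0714

ρ = 1 − 6Σd² / [n(n²−1)] = 1 − 6×90 / (8×63)
  = 1 − 540/504 = 1 − 1.07143 ≈ -0.0714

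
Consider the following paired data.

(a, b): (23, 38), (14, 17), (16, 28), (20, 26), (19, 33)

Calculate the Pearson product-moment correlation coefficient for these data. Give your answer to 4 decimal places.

n = 5, Σa = 92, Σb = 142, Σa² = 1742, Σb² = 4282, Σab = 2707
nΣab − ΣaΣb = 13535 − 13064 = 471
nΣa² − (Σa)² = 8710 − 8464 = 246; nΣb² − (Σb)² = 21410 − 20164 = 1246
r = 471 / √(246 × 1246) = 471 / 553.6389 ≈ 0.8507

0.8507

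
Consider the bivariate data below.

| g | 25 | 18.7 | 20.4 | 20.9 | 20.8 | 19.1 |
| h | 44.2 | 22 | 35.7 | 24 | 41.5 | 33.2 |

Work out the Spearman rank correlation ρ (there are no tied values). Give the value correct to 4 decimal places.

0.6571

Rank g: 6, 1, 3, 5, 4, 2
Rank h: 6, 1, 4, 2, 5, 3
d = rank(g) − rank(h): 0, 0, -1, 3, -1, -1; Σd² = 12
ρ = 1 − 6Σd² / [n(n²−1)] = 1 − 6×12 / (6×35) = 1 − 72/210 ≈ 0.6571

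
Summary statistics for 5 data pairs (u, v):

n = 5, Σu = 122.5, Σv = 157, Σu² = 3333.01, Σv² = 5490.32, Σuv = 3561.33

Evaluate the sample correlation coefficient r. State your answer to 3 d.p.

r = (nΣuv − ΣuΣv) / √[(nΣu² − (Σu)²)(nΣv² − (Σv)²)]
Numerator: 5×3561.33 − 122.5×157 = -1425.85
Denominator: √[(16665.05 − 15006.25)(27451.6 − 24649)] = √[1658.8 × 2802.6] = 2156.1431
r = -1425.85 / 2156.1431 ≈ -0.661

-0.661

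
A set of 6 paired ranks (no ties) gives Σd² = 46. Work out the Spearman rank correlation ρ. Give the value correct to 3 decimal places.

-0.314

ρ = 1 − 6Σd² / [n(n²−1)] = 1 − 6×46 / (6×35)
  = 1 − 276/210 = 1 − 1.3143 ≈ -0.314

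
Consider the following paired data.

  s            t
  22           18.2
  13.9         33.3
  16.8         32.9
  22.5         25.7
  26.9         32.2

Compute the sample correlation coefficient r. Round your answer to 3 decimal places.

-0.340

n = 5, Σs = 102.1, Σt = 142.3, Σs² = 2189.31, Σt² = 4219.87, Σst = 2860.42
nΣst − ΣsΣt = 14302.1 − 14528.83 = -226.73
nΣs² − (Σs)² = 10946.55 − 10424.41 = 522.14; nΣt² − (Σt)² = 21099.35 − 20249.29 = 850.06
r = -226.73 / √(522.14 × 850.06) = -226.73 / 666.2209 ≈ -0.340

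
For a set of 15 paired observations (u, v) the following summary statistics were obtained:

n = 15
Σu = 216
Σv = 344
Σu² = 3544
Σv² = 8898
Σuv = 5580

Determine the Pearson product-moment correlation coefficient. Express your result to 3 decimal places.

r = (nΣuv − ΣuΣv) / √[(nΣu² − (Σu)²)(nΣv² − (Σv)²)]
Numerator: 15×5580 − 216×344 = 9396
Denominator: √[(53160 − 46656)(133470 − 118336)] = √[6504 × 15134] = 9921.2669
r = 9396 / 9921.2669 ≈ 0.947

0.947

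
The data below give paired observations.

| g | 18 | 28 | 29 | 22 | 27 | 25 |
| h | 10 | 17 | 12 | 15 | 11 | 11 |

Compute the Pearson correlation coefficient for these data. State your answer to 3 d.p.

n = 6, Σg = 149, Σh = 76, Σg² = 3787, Σh² = 1000, Σgh = 1906
nΣgh − ΣgΣh = 11436 − 11324 = 112
nΣg² − (Σg)² = 22722 − 22201 = 521; nΣh² − (Σh)² = 6000 − 5776 = 224
r = 112 / √(521 × 224) = 112 / 341.6197 ≈ 0.328

0.328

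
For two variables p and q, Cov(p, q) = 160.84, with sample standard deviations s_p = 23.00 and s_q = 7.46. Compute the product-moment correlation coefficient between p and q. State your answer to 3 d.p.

r = Cov(p,q) / (s_p · s_q) = 160.84 / (23.00 × 7.46)
  = 160.84 / 171.5800 ≈ 0.937

0.937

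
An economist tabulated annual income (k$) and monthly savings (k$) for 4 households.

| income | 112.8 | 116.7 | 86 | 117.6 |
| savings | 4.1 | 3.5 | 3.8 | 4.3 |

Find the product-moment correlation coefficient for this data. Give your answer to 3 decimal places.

0.222

n = 4, Σx = 433.1, Σy = 15.7, Σx² = 47568.49, Σy² = 61.99, Σxy = 1703.41
nΣxy − ΣxΣy = 6813.64 − 6799.67 = 13.97
nΣx² − (Σx)² = 190273.96 − 187575.61 = 2698.35; nΣy² − (Σy)² = 247.96 − 246.49 = 1.47
r = 13.97 / √(2698.35 × 1.47) = 13.97 / 62.9807 ≈ 0.222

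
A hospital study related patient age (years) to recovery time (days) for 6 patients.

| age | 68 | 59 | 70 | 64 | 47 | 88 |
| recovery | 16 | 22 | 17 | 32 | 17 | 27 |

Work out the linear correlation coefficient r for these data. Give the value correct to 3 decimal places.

n = 6, Σx = 396, Σy = 131, Σx² = 27054, Σy² = 3071, Σxy = 8799
nΣxy − ΣxΣy = 52794 − 51876 = 918
nΣx² − (Σx)² = 162324 − 156816 = 5508; nΣy² − (Σy)² = 18426 − 17161 = 1265
r = 918 / √(5508 × 1265) = 918 / 2639.6250 ≈ 0.348

0.348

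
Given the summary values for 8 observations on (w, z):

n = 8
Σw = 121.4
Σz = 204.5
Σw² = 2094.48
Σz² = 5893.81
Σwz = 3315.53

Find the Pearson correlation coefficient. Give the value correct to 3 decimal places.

r = (nΣwz − ΣwΣz) / √[(nΣw² − (Σw)²)(nΣz² − (Σz)²)]
Numerator: 8×3315.53 − 121.4×204.5 = 1697.94
Denominator: √[(16755.84 − 14737.96)(47150.48 − 41820.25)] = √[2017.88 × 5330.23] = 3279.5982
r = 1697.94 / 3279.5982 ≈ 0.518

0.518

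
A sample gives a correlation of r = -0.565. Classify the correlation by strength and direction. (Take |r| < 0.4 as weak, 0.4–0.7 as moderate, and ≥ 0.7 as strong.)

r = -0.565 < 0 so the relationship is negative.
|r| = 0.565, which falls in the moderate range.

moderate negative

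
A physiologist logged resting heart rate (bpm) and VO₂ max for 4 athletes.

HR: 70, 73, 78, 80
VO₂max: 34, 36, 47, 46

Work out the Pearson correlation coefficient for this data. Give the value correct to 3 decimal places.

0.960

n = 4, Σx = 301, Σy = 163, Σx² = 22713, Σy² = 6777, Σxy = 12354
nΣxy − ΣxΣy = 49416 − 49063 = 353
nΣx² − (Σx)² = 90852 − 90601 = 251; nΣy² − (Σy)² = 27108 − 26569 = 539
r = 353 / √(251 × 539) = 353 / 367.8165 ≈ 0.960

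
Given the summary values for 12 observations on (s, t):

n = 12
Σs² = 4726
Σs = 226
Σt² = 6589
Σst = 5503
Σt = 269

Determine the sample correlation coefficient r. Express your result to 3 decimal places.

r = (nΣst − ΣsΣt) / √[(nΣs² − (Σs)²)(nΣt² − (Σt)²)]
Numerator: 12×5503 − 226×269 = 5242
Denominator: √[(56712 − 51076)(79068 − 72361)] = √[5636 × 6707] = 6148.2235
r = 5242 / 6148.2235 ≈ 0.853

0.853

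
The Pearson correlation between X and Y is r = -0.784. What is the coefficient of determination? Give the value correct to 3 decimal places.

r² = (-0.784)² = 0.615

0.615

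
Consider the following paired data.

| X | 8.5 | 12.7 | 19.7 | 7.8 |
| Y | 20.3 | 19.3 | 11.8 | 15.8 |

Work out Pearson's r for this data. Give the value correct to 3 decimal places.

n = 4, ΣX = 48.7, ΣY = 67.2, ΣX² = 682.47, ΣY² = 1173.46, ΣXY = 773.36
nΣXY − ΣXΣY = 3093.44 − 3272.64 = -179.2
nΣX² − (ΣX)² = 2729.88 − 2371.69 = 358.19; nΣY² − (ΣY)² = 4693.84 − 4515.84 = 178
r = -179.2 / √(358.19 × 178) = -179.2 / 252.5031 ≈ -0.710

-0.710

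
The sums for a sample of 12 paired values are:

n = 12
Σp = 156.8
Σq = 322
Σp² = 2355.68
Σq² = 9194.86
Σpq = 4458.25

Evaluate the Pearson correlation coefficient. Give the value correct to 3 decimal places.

0.608

r = (nΣpq − ΣpΣq) / √[(nΣp² − (Σp)²)(nΣq² − (Σq)²)]
Numerator: 12×4458.25 − 156.8×322 = 3009.4
Denominator: √[(28268.16 − 24586.24)(110338.32 − 103684)] = √[3681.92 × 6654.32] = 4949.8155
r = 3009.4 / 4949.8155 ≈ 0.608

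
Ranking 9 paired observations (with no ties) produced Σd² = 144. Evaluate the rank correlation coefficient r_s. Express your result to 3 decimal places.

-0.200

ρ = 1 − 6Σd² / [n(n²−1)] = 1 − 6×144 / (9×80)
  = 1 − 864/720 = 1 − 1.2000 ≈ -0.200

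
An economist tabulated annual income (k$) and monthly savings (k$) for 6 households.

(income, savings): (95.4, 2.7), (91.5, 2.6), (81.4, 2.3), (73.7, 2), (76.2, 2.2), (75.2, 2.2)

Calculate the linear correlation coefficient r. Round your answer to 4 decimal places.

n = 6, Σx = 493.4, Σy = 14, Σx² = 40992.54, Σy² = 33.02, Σxy = 1163.18
nΣxy − ΣxΣy = 6979.08 − 6907.6 = 71.48
nΣx² − (Σx)² = 245955.24 − 243443.56 = 2511.68; nΣy² − (Σy)² = 198.12 − 196 = 2.12
r = 71.48 / √(2511.68 × 2.12) = 71.48 / 72.9710 ≈ 0.9796

0.9796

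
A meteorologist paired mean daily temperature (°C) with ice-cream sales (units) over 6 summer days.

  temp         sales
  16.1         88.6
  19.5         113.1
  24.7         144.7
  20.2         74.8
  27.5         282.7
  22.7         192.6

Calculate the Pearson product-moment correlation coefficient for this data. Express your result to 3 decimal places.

n = 6, Σx = 130.7, Σy = 896.5, Σx² = 2929.13, Σy² = 164188.75, Σxy = 20863.23
nΣxy − ΣxΣy = 125179.38 − 117172.55 = 8006.83
nΣx² − (Σx)² = 17574.78 − 17082.49 = 492.29; nΣy² − (Σy)² = 985132.5 − 803712.25 = 181420.25
r = 8006.83 / √(492.29 × 181420.25) = 8006.83 / 9450.4696 ≈ 0.847

0.847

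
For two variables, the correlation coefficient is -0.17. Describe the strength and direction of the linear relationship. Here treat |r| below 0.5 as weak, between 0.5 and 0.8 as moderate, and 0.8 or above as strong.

r = -0.17 < 0 so the relationship is negative.
|r| = 0.17, which falls in the weak range.

weak negative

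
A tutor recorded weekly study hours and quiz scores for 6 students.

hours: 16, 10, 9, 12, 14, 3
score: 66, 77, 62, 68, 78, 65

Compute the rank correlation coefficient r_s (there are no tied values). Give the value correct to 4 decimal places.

Rank hours: 6, 3, 2, 4, 5, 1
Rank score: 3, 5, 1, 4, 6, 2
d = rank(hours) − rank(score): 3, -2, 1, 0, -1, -1; Σd² = 16
ρ = 1 − 6Σd² / [n(n²−1)] = 1 − 6×16 / (6×35) = 1 − 96/210 ≈ 0.5429

0.5429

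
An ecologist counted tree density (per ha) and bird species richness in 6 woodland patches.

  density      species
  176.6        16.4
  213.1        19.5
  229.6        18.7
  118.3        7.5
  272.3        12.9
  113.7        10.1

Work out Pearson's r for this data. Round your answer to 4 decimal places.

0.6273

n = 6, Σx = 1123.6, Σy = 85.1, Σx² = 230385.2, Σy² = 1323.57, Σxy = 16893.5
nΣxy − ΣxΣy = 101361 − 95618.36 = 5742.64
nΣx² − (Σx)² = 1382311.2 − 1262476.96 = 119834.24; nΣy² − (Σy)² = 7941.42 − 7242.01 = 699.41
r = 5742.64 / √(119834.24 × 699.41) = 5742.64 / 9154.9585 ≈ 0.6273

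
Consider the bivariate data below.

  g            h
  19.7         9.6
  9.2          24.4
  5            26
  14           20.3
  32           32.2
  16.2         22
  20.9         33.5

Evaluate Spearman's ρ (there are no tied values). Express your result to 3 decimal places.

Rank g: 5, 2, 1, 3, 7, 4, 6
Rank h: 1, 4, 5, 2, 6, 3, 7
d = rank(g) − rank(h): 4, -2, -4, 1, 1, 1, -1; Σd² = 40
ρ = 1 − 6Σd² / [n(n²−1)] = 1 − 6×40 / (7×48) = 1 − 240/336 ≈ 0.286

0.286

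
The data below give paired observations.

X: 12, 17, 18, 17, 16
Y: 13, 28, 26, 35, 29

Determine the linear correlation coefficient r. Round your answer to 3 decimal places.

n = 5, ΣX = 80, ΣY = 131, ΣX² = 1302, ΣY² = 3695, ΣXY = 2159
nΣXY − ΣXΣY = 10795 − 10480 = 315
nΣX² − (ΣX)² = 6510 − 6400 = 110; nΣY² − (ΣY)² = 18475 − 17161 = 1314
r = 315 / √(110 × 1314) = 315 / 380.1842 ≈ 0.829

0.829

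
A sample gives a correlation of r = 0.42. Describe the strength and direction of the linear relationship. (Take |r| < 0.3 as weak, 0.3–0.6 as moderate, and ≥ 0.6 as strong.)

r = 0.42 > 0 so the relationship is positive.
|r| = 0.42, which falls in the moderate range.

moderate positive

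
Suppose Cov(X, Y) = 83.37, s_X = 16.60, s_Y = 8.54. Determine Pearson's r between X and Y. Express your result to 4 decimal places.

r = Cov(X,Y) / (s_X · s_Y) = 83.37 / (16.60 × 8.54)
  = 83.37 / 141.7640 ≈ 0.5881

0.5881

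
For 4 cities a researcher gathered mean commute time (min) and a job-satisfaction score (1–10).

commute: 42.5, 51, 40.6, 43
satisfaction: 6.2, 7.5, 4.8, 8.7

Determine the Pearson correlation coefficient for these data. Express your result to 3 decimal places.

n = 4, Σx = 177.1, Σy = 27.2, Σx² = 7904.61, Σy² = 193.42, Σxy = 1214.98
nΣxy − ΣxΣy = 4859.92 − 4817.12 = 42.8
nΣx² − (Σx)² = 31618.44 − 31364.41 = 254.03; nΣy² − (Σy)² = 773.68 − 739.84 = 33.84
r = 42.8 / √(254.03 × 33.84) = 42.8 / 92.7166 ≈ 0.462

0.462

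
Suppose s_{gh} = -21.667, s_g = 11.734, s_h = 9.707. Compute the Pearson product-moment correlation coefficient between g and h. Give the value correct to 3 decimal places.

r = Cov(g,h) / (s_g · s_h) = -21.667 / (11.734 × 9.707)
  = -21.667 / 113.9019 ≈ -0.190

-0.190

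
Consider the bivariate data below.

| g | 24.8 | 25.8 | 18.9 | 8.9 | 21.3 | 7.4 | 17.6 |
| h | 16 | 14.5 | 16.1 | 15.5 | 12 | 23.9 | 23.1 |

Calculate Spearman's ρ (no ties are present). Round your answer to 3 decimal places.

-0.643

Rank g: 6, 7, 4, 2, 5, 1, 3
Rank h: 4, 2, 5, 3, 1, 7, 6
d = rank(g) − rank(h): 2, 5, -1, -1, 4, -6, -3; Σd² = 92
ρ = 1 − 6Σd² / [n(n²−1)] = 1 − 6×92 / (7×48) = 1 − 552/336 ≈ -0.643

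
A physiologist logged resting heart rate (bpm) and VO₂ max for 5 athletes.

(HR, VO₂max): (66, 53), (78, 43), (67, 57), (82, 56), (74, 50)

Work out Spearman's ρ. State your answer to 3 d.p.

Rank HR: 1, 4, 2, 5, 3
Rank VO₂max: 3, 1, 5, 4, 2
d = rank(HR) − rank(VO₂max): -2, 3, -3, 1, 1; Σd² = 24
ρ = 1 − 6Σd² / [n(n²−1)] = 1 − 6×24 / (5×24) = 1 − 144/120 ≈ -0.200

-0.200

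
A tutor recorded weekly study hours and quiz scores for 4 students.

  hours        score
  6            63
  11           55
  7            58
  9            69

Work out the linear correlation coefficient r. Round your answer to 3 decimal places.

n = 4, Σx = 33, Σy = 245, Σx² = 287, Σy² = 15119, Σxy = 2010
nΣxy − ΣxΣy = 8040 − 8085 = -45
nΣx² − (Σx)² = 1148 − 1089 = 59; nΣy² − (Σy)² = 60476 − 60025 = 451
r = -45 / √(59 × 451) = -45 / 163.1227 ≈ -0.276

-0.276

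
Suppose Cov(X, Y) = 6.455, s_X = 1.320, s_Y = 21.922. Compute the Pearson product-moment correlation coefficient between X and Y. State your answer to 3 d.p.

r = Cov(X,Y) / (s_X · s_Y) = 6.455 / (1.320 × 21.922)
  = 6.455 / 28.9370 ≈ 0.223

0.223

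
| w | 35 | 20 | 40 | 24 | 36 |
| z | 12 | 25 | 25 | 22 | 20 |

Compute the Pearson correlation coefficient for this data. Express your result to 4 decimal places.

n = 5, Σw = 155, Σz = 104, Σw² = 5097, Σz² = 2278, Σwz = 3168
nΣwz − ΣwΣz = 15840 − 16120 = -280
nΣw² − (Σw)² = 25485 − 24025 = 1460; nΣz² − (Σz)² = 11390 − 10816 = 574
r = -280 / √(1460 × 574) = -280 / 915.4452 ≈ -0.3059

-0.3059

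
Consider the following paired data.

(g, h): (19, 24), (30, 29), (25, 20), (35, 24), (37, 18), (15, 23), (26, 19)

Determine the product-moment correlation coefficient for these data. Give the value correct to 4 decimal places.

n = 7, Σg = 187, Σh = 157, Σg² = 5381, Σh² = 3607, Σgh = 4171
nΣgh − ΣgΣh = 29197 − 29359 = -162
nΣg² − (Σg)² = 37667 − 34969 = 2698; nΣh² − (Σh)² = 25249 − 24649 = 600
r = -162 / √(2698 × 600) = -162 / 1272.3207 ≈ -0.1273

-0.1273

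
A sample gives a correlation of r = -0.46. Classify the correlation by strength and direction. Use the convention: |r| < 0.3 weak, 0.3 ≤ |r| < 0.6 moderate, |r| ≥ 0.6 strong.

r = -0.46 < 0 so the relationship is negative.
|r| = 0.46, which falls in the moderate range.

moderate negative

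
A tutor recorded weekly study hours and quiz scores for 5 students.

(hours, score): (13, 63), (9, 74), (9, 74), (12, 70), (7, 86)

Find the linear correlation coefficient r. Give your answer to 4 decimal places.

-0.9406

n = 5, Σx = 50, Σy = 367, Σx² = 524, Σy² = 27217, Σxy = 3593
nΣxy − ΣxΣy = 17965 − 18350 = -385
nΣx² − (Σx)² = 2620 − 2500 = 120; nΣy² − (Σy)² = 136085 − 134689 = 1396
r = -385 / √(120 × 1396) = -385 / 409.2921 ≈ -0.9406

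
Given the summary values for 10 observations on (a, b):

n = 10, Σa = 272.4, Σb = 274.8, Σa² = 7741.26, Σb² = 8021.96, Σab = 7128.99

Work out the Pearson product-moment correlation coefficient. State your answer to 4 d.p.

-0.9174

r = (nΣab − ΣaΣb) / √[(nΣa² − (Σa)²)(nΣb² − (Σb)²)]
Numerator: 10×7128.99 − 272.4×274.8 = -3565.62
Denominator: √[(77412.6 − 74201.76)(80219.6 − 75515.04)] = √[3210.84 × 4704.56] = 3886.5910
r = -3565.62 / 3886.5910 ≈ -0.9174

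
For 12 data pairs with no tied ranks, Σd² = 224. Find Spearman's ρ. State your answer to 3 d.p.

ρ = 1 − 6Σd² / [n(n²−1)] = 1 − 6×224 / (12×143)
  = 1 − 1344/1716 = 1 − 0.7832 ≈ 0.217

0.217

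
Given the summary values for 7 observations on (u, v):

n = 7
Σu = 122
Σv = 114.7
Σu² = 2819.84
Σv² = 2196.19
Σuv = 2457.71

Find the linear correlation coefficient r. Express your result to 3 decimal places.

0.979

r = (nΣuv − ΣuΣv) / √[(nΣu² − (Σu)²)(nΣv² − (Σv)²)]
Numerator: 7×2457.71 − 122×114.7 = 3210.57
Denominator: √[(19738.88 − 14884)(15373.33 − 13156.09)] = √[4854.88 × 2217.24] = 3280.9197
r = 3210.57 / 3280.9197 ≈ 0.979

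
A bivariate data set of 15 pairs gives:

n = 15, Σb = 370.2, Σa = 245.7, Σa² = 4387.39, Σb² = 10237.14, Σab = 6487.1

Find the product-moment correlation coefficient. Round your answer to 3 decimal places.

0.670

r = (nΣab − ΣaΣb) / √[(nΣa² − (Σa)²)(nΣb² − (Σb)²)]
Numerator: 15×6487.1 − 245.7×370.2 = 6348.36
Denominator: √[(65810.85 − 60368.49)(153557.1 − 137048.04)] = √[5442.36 × 16509.06] = 9478.8316
r = 6348.36 / 9478.8316 ≈ 0.670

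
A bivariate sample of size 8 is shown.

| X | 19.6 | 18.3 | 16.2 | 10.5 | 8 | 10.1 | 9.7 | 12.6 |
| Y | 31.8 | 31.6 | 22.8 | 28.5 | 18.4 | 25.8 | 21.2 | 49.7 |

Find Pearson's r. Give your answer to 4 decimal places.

n = 8, ΣX = 105, ΣY = 229.8, ΣX² = 1510.6, ΣY² = 7265.62, ΣXY = 3109.81
nΣXY − ΣXΣY = 24878.48 − 24129 = 749.48
nΣX² − (ΣX)² = 12084.8 − 11025 = 1059.8; nΣY² − (ΣY)² = 58124.96 − 52808.04 = 5316.92
r = 749.48 / √(1059.8 × 5316.92) = 749.48 / 2373.7885 ≈ 0.3157

0.3157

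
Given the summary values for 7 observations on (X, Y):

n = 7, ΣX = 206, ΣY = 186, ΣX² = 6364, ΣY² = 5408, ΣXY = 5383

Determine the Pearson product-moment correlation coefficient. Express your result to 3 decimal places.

r = (nΣXY − ΣXΣY) / √[(nΣX² − (ΣX)²)(nΣY² − (ΣY)²)]
Numerator: 7×5383 − 206×186 = -635
Denominator: √[(44548 − 42436)(37856 − 34596)] = √[2112 × 3260] = 2623.9512
r = -635 / 2623.9512 ≈ -0.242

-0.242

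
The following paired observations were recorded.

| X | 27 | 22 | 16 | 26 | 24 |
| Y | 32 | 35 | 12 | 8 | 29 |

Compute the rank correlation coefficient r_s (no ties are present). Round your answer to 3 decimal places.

Rank X: 5, 2, 1, 4, 3
Rank Y: 4, 5, 2, 1, 3
d = rank(X) − rank(Y): 1, -3, -1, 3, 0; Σd² = 20
ρ = 1 − 6Σd² / [n(n²−1)] = 1 − 6×20 / (5×24) = 1 − 120/120 ≈ 0.000

0.000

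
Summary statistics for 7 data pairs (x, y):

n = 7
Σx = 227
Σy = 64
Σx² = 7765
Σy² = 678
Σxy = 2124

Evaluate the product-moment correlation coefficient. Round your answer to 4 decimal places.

r = (nΣxy − ΣxΣy) / √[(nΣx² − (Σx)²)(nΣy² − (Σy)²)]
Numerator: 7×2124 − 227×64 = 340
Denominator: √[(54355 − 51529)(4746 − 4096)] = √[2826 × 650] = 1355.3228
r = 340 / 1355.3228 ≈ 0.2509

0.2509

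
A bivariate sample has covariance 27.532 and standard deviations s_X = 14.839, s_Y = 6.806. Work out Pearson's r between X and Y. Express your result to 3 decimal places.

0.273

r = Cov(X,Y) / (s_X · s_Y) = 27.532 / (14.839 × 6.806)
  = 27.532 / 100.9942 ≈ 0.273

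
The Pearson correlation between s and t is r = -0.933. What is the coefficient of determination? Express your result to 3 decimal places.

r² = (-0.933)² = 0.870

0.870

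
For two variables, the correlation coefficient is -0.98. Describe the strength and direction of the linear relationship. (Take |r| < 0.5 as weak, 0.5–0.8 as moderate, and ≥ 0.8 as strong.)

strong negative

r = -0.98 < 0 so the relationship is negative.
|r| = 0.98, which falls in the strong range.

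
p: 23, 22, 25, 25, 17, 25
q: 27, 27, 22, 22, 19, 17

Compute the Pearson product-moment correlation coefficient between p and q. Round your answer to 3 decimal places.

0.052

n = 6, Σp = 137, Σq = 134, Σp² = 3177, Σq² = 3076, Σpq = 3063
nΣpq − ΣpΣq = 18378 − 18358 = 20
nΣp² − (Σp)² = 19062 − 18769 = 293; nΣq² − (Σq)² = 18456 − 17956 = 500
r = 20 / √(293 × 500) = 20 / 382.7532 ≈ 0.052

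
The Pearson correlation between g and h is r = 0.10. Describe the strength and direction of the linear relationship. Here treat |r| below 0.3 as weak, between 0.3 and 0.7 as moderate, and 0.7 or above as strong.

weak positive

r = 0.10 > 0 so the relationship is positive.
|r| = 0.10, which falls in the weak range.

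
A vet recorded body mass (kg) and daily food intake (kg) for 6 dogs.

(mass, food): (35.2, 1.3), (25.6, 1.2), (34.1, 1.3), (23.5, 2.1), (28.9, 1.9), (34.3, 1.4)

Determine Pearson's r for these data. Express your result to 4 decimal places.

n = 6, Σx = 181.6, Σy = 9.2, Σx² = 5621.16, Σy² = 14.8, Σxy = 273.09
nΣxy − ΣxΣy = 1638.54 − 1670.72 = -32.18
nΣx² − (Σx)² = 33726.96 − 32978.56 = 748.4; nΣy² − (Σy)² = 88.8 − 84.64 = 4.16
r = -32.18 / √(748.4 × 4.16) = -32.18 / 55.7973 ≈ -0.5767

-0.5767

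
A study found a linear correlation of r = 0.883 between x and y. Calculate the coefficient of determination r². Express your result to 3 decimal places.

r² = (0.883)² = 0.780

0.780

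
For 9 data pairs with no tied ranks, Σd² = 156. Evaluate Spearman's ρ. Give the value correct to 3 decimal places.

-0.300

ρ = 1 − 6Σd² / [n(n²−1)] = 1 − 6×156 / (9×80)
  = 1 − 936/720 = 1 − 1.3000 ≈ -0.300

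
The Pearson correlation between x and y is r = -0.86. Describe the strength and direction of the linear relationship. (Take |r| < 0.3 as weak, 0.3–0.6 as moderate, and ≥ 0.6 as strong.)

r = -0.86 < 0 so the relationship is negative.
|r| = 0.86, which falls in the strong range.

strong negative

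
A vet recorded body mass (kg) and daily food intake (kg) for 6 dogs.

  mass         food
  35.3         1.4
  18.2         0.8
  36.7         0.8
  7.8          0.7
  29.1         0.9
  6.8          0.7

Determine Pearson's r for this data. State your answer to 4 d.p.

n = 6, Σx = 133.9, Σy = 5.3, Σx² = 3878.11, Σy² = 5.03, Σxy = 129.75
nΣxy − ΣxΣy = 778.5 − 709.67 = 68.83
nΣx² − (Σx)² = 23268.66 − 17929.21 = 5339.45; nΣy² − (Σy)² = 30.18 − 28.09 = 2.09
r = 68.83 / √(5339.45 × 2.09) = 68.83 / 105.6383 ≈ 0.6516

0.6516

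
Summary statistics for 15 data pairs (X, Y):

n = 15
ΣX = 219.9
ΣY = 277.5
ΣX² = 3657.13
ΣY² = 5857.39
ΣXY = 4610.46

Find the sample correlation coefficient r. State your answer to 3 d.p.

r = (nΣXY − ΣXΣY) / √[(nΣX² − (ΣX)²)(nΣY² − (ΣY)²)]
Numerator: 15×4610.46 − 219.9×277.5 = 8134.65
Denominator: √[(54856.95 − 48356.01)(87860.85 − 77006.25)] = √[6500.94 × 10854.6] = 8400.3038
r = 8134.65 / 8400.3038 ≈ 0.968

0.968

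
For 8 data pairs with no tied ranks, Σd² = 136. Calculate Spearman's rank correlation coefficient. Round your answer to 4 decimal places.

ρ = 1 − 6Σd² / [n(n²−1)] = 1 − 6×136 / (8×63)
  = 1 − 816/504 = 1 − 1.61905 ≈ -0.6190

-0.6190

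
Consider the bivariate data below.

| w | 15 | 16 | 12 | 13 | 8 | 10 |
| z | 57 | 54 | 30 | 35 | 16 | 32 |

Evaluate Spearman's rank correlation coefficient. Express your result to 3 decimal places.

Rank w: 5, 6, 3, 4, 1, 2
Rank z: 6, 5, 2, 4, 1, 3
d = rank(w) − rank(z): -1, 1, 1, 0, 0, -1; Σd² = 4
ρ = 1 − 6Σd² / [n(n²−1)] = 1 − 6×4 / (6×35) = 1 − 24/210 ≈ 0.886

0.886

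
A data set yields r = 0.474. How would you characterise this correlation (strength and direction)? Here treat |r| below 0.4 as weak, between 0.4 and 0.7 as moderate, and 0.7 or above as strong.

r = 0.474 > 0 so the relationship is positive.
|r| = 0.474, which falls in the moderate range.

moderate positive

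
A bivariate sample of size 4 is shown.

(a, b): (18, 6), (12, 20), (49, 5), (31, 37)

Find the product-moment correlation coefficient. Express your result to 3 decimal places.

-0.176

n = 4, Σa = 110, Σb = 68, Σa² = 3830, Σb² = 1830, Σab = 1740
nΣab − ΣaΣb = 6960 − 7480 = -520
nΣa² − (Σa)² = 15320 − 12100 = 3220; nΣb² − (Σb)² = 7320 − 4624 = 2696
r = -520 / √(3220 × 2696) = -520 / 2946.3740 ≈ -0.176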